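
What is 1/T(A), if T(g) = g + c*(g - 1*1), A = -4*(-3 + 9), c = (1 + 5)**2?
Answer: -1/924 ≈ -0.0010823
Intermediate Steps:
c = 36 (c = 6**2 = 36)
A = -24 (A = -4*6 = -24)
T(g) = -36 + 37*g (T(g) = g + 36*(g - 1*1) = g + 36*(g - 1) = g + 36*(-1 + g) = g + (-36 + 36*g) = -36 + 37*g)
1/T(A) = 1/(-36 + 37*(-24)) = 1/(-36 - 888) = 1/(-924) = -1/924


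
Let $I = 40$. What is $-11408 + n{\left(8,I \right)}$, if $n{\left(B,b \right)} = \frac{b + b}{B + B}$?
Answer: $-11403$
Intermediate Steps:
$n{\left(B,b \right)} = \frac{b}{B}$ ($n{\left(B,b \right)} = \frac{2 b}{2 B} = 2 b \frac{1}{2 B} = \frac{b}{B}$)
$-11408 + n{\left(8,I \right)} = -11408 + \frac{40}{8} = -11408 + 40 \cdot \frac{1}{8} = -11408 + 5 = -11403$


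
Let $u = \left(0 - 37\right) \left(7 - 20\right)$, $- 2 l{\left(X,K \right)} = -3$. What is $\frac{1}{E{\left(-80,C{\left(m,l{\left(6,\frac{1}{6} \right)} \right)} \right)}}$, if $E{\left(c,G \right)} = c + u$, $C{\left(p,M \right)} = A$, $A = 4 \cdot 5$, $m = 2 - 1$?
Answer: $\frac{1}{401} \approx 0.0024938$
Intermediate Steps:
$l{\left(X,K \right)} = \frac{3}{2}$ ($l{\left(X,K \right)} = \left(- \frac{1}{2}\right) \left(-3\right) = \frac{3}{2}$)
$m = 1$ ($m = 2 - 1 = 1$)
$A = 20$
$C{\left(p,M \right)} = 20$
$u = 481$ ($u = \left(-37\right) \left(-13\right) = 481$)
$E{\left(c,G \right)} = 481 + c$ ($E{\left(c,G \right)} = c + 481 = 481 + c$)
$\frac{1}{E{\left(-80,C{\left(m,l{\left(6,\frac{1}{6} \right)} \right)} \right)}} = \frac{1}{481 - 80} = \frac{1}{401}$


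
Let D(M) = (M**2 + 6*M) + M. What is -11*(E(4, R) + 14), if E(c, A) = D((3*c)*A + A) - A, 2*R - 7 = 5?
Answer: -73018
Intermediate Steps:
D(M) = M**2 + 7*M
R = 6 (R = 7/2 + (1/2)*5 = 7/2 + 5/2 = 6)
E(c, A) = -A + (A + 3*A*c)*(7 + A + 3*A*c) (E(c, A) = ((3*c)*A + A)*(7 + ((3*c)*A + A)) - A = (3*A*c + A)*(7 + (3*A*c + A)) - A = (A + 3*A*c)*(7 + (A + 3*A*c)) - A = (A + 3*A*c)*(7 + A + 3*A*c) - A = -A + (A + 3*A*c)*(7 + A + 3*A*c))
-11*(E(4, R) + 14) = -11*(6*(-1 + (1 + 3*4)*(7 + 6*(1 + 3*4))) + 14) = -11*(6*(-1 + (1 + 12)*(7 + 6*(1 + 12))) + 14) = -11*(6*(-1 + 13*(7 + 6*13)) + 14) = -11*(6*(-1 + 13*(7 + 78)) + 14) = -11*(6*(-1 + 13*85) + 14) = -11*(6*(-1 + 1105) + 14) = -11*(6*1104 + 14) = -11*(6624 + 14) = -11*6638 = -73018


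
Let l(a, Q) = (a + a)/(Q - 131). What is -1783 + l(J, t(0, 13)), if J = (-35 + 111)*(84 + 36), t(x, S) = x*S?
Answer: -251813/131 ≈ -1922.2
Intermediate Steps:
t(x, S) = S*x
J = 9120 (J = 76*120 = 9120)
l(a, Q) = 2*a/(-131 + Q) (l(a, Q) = (2*a)/(-131 + Q) = 2*a/(-131 + Q))
-1783 + l(J, t(0, 13)) = -1783 + 2*9120/(-131 + 13*0) = -1783 + 2*9120/(-131 + 0) = -1783 + 2*9120/(-131) = -1783 + 2*9120*(-1/131) = -1783 - 18240/131 = -251813/131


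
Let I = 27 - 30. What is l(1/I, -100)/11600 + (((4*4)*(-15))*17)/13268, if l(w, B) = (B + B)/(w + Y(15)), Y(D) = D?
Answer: -2612991/8464984 ≈ -0.30868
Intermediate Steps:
I = -3
l(w, B) = 2*B/(15 + w) (l(w, B) = (B + B)/(w + 15) = (2*B)/(15 + w) = 2*B/(15 + w))
l(1/I, -100)/11600 + (((4*4)*(-15))*17)/13268 = (2*(-100)/(15 + 1/(-3)))/11600 + (((4*4)*(-15))*17)/13268 = (2*(-100)/(15 - 1/3))*(1/11600) + ((16*(-15))*17)*(1/13268) = (2*(-100)/(44/3))*(1/11600) - 240*17*(1/13268) = (2*(-100)*(3/44))*(1/11600) - 4080*1/13268 = -150/11*1/11600 - 1020/3317 = -3/2552 - 1020/3317 = -2612991/8464984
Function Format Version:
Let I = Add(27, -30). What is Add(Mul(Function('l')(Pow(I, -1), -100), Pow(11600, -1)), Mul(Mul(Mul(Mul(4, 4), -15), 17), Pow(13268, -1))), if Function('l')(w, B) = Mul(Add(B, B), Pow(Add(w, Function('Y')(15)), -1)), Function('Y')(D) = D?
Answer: Rational(-2612991, 8464984) ≈ -0.30868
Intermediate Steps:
I = -3
Function('l')(w, B) = Mul(2, B, Pow(Add(15, w), -1)) (Function('l')(w, B) = Mul(Add(B, B), Pow(Add(w, 15), -1)) = Mul(Mul(2, B), Pow(Add(15, w), -1)) = Mul(2, B, Pow(Add(15, w), -1)))
Add(Mul(Function('l')(Pow(I, -1), -100), Pow(11600, -1)), Mul(Mul(Mul(Mul(4, 4), -15), 17), Pow(13268, -1))) = Add(Mul(Mul(2, -100, Pow(Add(15, Pow(-3, -1)), -1)), Pow(11600, -1)), Mul(Mul(Mul(Mul(4, 4), -15), 17), Pow(13268, -1))) = Add(Mul(Mul(2, -100, Pow(Add(15, Rational(-1, 3)), -1)), Rational(1, 11600)), Mul(Mul(Mul(16, -15), 17), Rational(1, 13268))) = Add(Mul(Mul(2, -100, Pow(Rational(44, 3), -1)), Rational(1, 11600)), Mul(Mul(-240, 17), Rational(1, 13268))) = Add(Mul(Mul(2, -100, Rational(3, 44)), Rational(1, 11600)), Mul(-4080, Rational(1, 13268))) = Add(Mul(Rational(-150, 11), Rational(1, 11600)), Rational(-1020, 3317)) = Add(Rational(-3, 2552), Rational(-1020, 3317)) = Rational(-2612991, 8464984)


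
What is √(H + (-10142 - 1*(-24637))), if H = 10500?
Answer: √24995 ≈ 158.10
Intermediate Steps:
√(H + (-10142 - 1*(-24637))) = √(10500 + (-10142 - 1*(-24637))) = √(10500 + (-10142 + 24637)) = √(10500 + 14495) = √24995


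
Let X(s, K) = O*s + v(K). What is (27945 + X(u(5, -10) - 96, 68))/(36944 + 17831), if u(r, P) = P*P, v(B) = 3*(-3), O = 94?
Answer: 28312/54775 ≈ 0.51688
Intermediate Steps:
v(B) = -9
u(r, P) = P²
X(s, K) = -9 + 94*s (X(s, K) = 94*s - 9 = -9 + 94*s)
(27945 + X(u(5, -10) - 96, 68))/(36944 + 17831) = (27945 + (-9 + 94*((-10)² - 96)))/(36944 + 17831) = (27945 + (-9 + 94*(100 - 96)))/54775 = (27945 + (-9 + 94*4))*(1/54775) = (27945 + (-9 + 376))*(1/54775) = (27945 + 367)*(1/54775) = 28312*(1/54775) = 28312/54775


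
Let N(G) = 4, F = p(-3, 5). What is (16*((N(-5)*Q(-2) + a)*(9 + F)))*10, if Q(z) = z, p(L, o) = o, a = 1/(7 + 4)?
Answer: -194880/11 ≈ -17716.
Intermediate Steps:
a = 1/11 ≈ 0.090909
F = 5
(16*((N(-5)*Q(-2) + a)*(9 + F)))*10 = (16*((4*(-2) + 1/11)*(9 + 5)))*10 = (16*((-8 + 1/11)*14))*10 = (16*(-87/11*14))*10 = (16*(-1218/11))*10 = -19488/11*10 = -194880/11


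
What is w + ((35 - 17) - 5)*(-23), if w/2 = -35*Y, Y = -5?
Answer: 51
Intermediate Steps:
w = 350 (w = 2*(-35*(-5)) = 2*175 = 350)
w + ((35 - 17) - 5)*(-23) = 350 + ((35 - 17) - 5)*(-23) = 350 + (18 - 5)*(-23) = 350 + 13*(-23) = 350 - 299 = 51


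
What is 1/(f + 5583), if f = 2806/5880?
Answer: 2940/16415423 ≈ 0.00017910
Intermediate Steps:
f = 1403/2940 (f = 2806*(1/5880) = 1403/2940 ≈ 0.47721)
1/(f + 5583) = 1/(1403/2940 + 5583) = 1/(16415423/2940) = 2940/16415423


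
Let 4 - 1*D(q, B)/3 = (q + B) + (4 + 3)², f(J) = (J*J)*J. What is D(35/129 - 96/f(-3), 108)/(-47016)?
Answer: 15173/1516266 ≈ 0.010007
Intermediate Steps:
f(J) = J³ (f(J) = J²*J = J³)
D(q, B) = -135 - 3*B - 3*q (D(q, B) = 12 - 3*((q + B) + (4 + 3)²) = 12 - 3*((B + q) + 7²) = 12 - 3*((B + q) + 49) = 12 - 3*(49 + B + q) = 12 + (-147 - 3*B - 3*q) = -135 - 3*B - 3*q)
D(35/129 - 96/f(-3), 108)/(-47016) = (-135 - 3*108 - 3*(35/129 - 96/((-3)³)))/(-47016) = (-135 - 324 - 3*(35*(1/129) - 96/(-27)))*(-1/47016) = (-135 - 324 - 3*(35/129 - 96*(-1/27)))*(-1/47016) = (-135 - 324 - 3*(35/129 + 32/9))*(-1/47016) = (-135 - 324 - 3*1481/387)*(-1/47016) = (-135 - 324 - 1481/129)*(-1/47016) = -60692/129*(-1/47016) = 15173/1516266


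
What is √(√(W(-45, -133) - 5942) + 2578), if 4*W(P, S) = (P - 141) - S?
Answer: √(10312 + 2*I*√23821)/2 ≈ 50.78 + 0.75985*I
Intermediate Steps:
W(P, S) = -141/4 - S/4 + P/4 (W(P, S) = ((P - 141) - S)/4 = ((-141 + P) - S)/4 = (-141 + P - S)/4 = -141/4 - S/4 + P/4)
√(√(W(-45, -133) - 5942) + 2578) = √(√((-141/4 - ¼*(-133) + (¼)*(-45)) - 5942) + 2578) = √(√((-141/4 + 133/4 - 45/4) - 5942) + 2578) = √(√(-53/4 - 5942) + 2578) = √(√(-23821/4) + 2578) = √(I*√23821/2 + 2578) = √(2578 + I*√23821/2)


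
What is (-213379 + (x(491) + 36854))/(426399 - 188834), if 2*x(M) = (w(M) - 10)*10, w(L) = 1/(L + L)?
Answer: -34679329/46657766 ≈ -0.74327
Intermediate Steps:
w(L) = 1/(2*L)
x(M) = -50 + 5/(2*M) (x(M) = ((1/(2*M) - 10)*10)/2 = ((-10 + 1/(2*M))*10)/2 = (-100 + 5/M)/2 = -50 + 5/(2*M))
(-213379 + (x(491) + 36854))/(426399 - 188834) = (-213379 + ((-50 + (5/2)/491) + 36854))/(426399 - 188834) = (-213379 + ((-50 + (5/2)*(1/491)) + 36854))/237565 = (-213379 + ((-50 + 5/982) + 36854))*(1/237565) = (-213379 + (-49095/982 + 36854))*(1/237565) = (-213379 + 36141533/982)*(1/237565) = -173396645/982*1/237565 = -34679329/46657766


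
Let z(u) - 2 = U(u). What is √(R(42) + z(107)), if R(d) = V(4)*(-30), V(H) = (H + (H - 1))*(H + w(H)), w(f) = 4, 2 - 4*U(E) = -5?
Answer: 3*I*√745/2 ≈ 40.942*I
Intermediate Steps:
U(E) = 7/4 (U(E) = ½ - ¼*(-5) = ½ + 5/4 = 7/4)
z(u) = 15/4 (z(u) = 2 + 7/4 = 15/4)
V(H) = (-1 + 2*H)*(4 + H) (V(H) = (H + (H - 1))*(H + 4) = (H + (-1 + H))*(4 + H) = (-1 + 2*H)*(4 + H))
R(d) = -1680 (R(d) = (-4 + 2*4² + 7*4)*(-30) = (-4 + 2*16 + 28)*(-30) = (-4 + 32 + 28)*(-30) = 56*(-30) = -1680)
√(R(42) + z(107)) = √(-1680 + 15/4) = √(-6705/4) = 3*I*√745/2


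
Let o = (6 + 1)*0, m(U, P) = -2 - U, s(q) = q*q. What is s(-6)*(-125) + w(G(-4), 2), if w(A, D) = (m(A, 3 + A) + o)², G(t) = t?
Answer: -4496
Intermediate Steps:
s(q) = q²
o = 0 (o = 7*0 = 0)
w(A, D) = (-2 - A)² (w(A, D) = ((-2 - A) + 0)² = (-2 - A)²)
s(-6)*(-125) + w(G(-4), 2) = (-6)²*(-125) + (2 - 4)² = 36*(-125) + (-2)² = -4500 + 4 = -4496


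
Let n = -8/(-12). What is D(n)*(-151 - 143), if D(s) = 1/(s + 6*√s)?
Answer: 441/53 - 1323*√6/53 ≈ -52.824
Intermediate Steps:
n = ⅔ (n = -8*(-1/12) = ⅔ ≈ 0.66667)
D(n)*(-151 - 143) = (-151 - 143)/(⅔ + 6*√(⅔)) = -294/(⅔ + 6*(√6/3)) = -294/(⅔ + 2*√6)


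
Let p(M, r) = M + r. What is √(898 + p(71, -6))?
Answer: 3*√107 ≈ 31.032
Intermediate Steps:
√(898 + p(71, -6)) = √(898 + (71 - 6)) = √(898 + 65) = √963 = 3*√107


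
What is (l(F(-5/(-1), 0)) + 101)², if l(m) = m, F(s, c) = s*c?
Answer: 10201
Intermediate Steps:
F(s, c) = c*s
(l(F(-5/(-1), 0)) + 101)² = (0*(-5/(-1)) + 101)² = (0*(-5*(-1)) + 101)² = (0*5 + 101)² = (0 + 101)² = 101² = 10201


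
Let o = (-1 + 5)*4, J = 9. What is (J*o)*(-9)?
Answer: -1296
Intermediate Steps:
o = 16 (o = 4*4 = 16)
(J*o)*(-9) = (9*16)*(-9) = 144*(-9) = -1296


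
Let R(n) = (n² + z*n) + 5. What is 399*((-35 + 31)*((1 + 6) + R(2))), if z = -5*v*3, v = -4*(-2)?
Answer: 357504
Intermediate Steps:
v = 8
z = -120 (z = -5*8*3 = -40*3 = -120)
R(n) = 5 + n² - 120*n (R(n) = (n² - 120*n) + 5 = 5 + n² - 120*n)
399*((-35 + 31)*((1 + 6) + R(2))) = 399*((-35 + 31)*((1 + 6) + (5 + 2² - 120*2))) = 399*(-4*(7 + (5 + 4 - 240))) = 399*(-4*(7 - 231)) = 399*(-4*(-224)) = 399*896 = 357504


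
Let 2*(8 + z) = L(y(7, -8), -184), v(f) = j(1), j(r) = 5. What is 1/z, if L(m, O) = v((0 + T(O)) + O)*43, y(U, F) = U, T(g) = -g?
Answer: 2/199 ≈ 0.010050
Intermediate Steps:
v(f) = 5
L(m, O) = 215 (L(m, O) = 5*43 = 215)
z = 199/2 (z = -8 + (½)*215 = -8 + 215/2 = 199/2 ≈ 99.500)
1/z = 1/(199/2) = 2/199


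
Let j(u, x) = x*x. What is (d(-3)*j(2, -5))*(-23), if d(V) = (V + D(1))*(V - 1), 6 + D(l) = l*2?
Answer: -16100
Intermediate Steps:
D(l) = -6 + 2*l (D(l) = -6 + l*2 = -6 + 2*l)
d(V) = (-1 + V)*(-4 + V) (d(V) = (V + (-6 + 2*1))*(V - 1) = (V + (-6 + 2))*(-1 + V) = (V - 4)*(-1 + V) = (-4 + V)*(-1 + V) = (-1 + V)*(-4 + V))
j(u, x) = x²
(d(-3)*j(2, -5))*(-23) = ((4 + (-3)² - 5*(-3))*(-5)²)*(-23) = ((4 + 9 + 15)*25)*(-23) = (28*25)*(-23) = 700*(-23) = -16100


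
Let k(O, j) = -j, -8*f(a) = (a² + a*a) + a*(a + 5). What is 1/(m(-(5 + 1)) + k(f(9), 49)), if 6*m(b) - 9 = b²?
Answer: -2/83 ≈ -0.024096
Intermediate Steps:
f(a) = -a²/4 - a*(5 + a)/8 (f(a) = -((a² + a*a) + a*(a + 5))/8 = -((a² + a²) + a*(5 + a))/8 = -(2*a² + a*(5 + a))/8 = -a²/4 - a*(5 + a)/8)
m(b) = 3/2 + b²/6
1/(m(-(5 + 1)) + k(f(9), 49)) = 1/((3/2 + (-(5 + 1))²/6) - 1*49) = 1/((3/2 + (-1*6)²/6) - 49) = 1/((3/2 + (⅙)*(-6)²) - 49) = 1/((3/2 + (⅙)*36) - 49) = 1/((3/2 + 6) - 49) = 1/(15/2 - 49) = 1/(-83/2) = -2/83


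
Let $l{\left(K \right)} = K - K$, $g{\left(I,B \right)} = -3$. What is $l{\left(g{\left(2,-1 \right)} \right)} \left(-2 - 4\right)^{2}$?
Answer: $0$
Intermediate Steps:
$l{\left(K \right)} = 0$
$l{\left(g{\left(2,-1 \right)} \right)} \left(-2 - 4\right)^{2} = 0 \left(-2 - 4\right)^{2} = 0 \left(-6\right)^{2} = 0 \cdot 36 = 0$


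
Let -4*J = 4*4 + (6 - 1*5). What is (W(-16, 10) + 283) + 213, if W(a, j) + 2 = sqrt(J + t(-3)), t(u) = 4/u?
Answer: 494 + I*sqrt(201)/6 ≈ 494.0 + 2.3629*I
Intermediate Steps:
J = -17/4 (J = -(4*4 + (6 - 1*5))/4 = -(16 + (6 - 5))/4 = -(16 + 1)/4 = -1/4*17 = -17/4 ≈ -4.2500)
W(a, j) = -2 + I*sqrt(201)/6 (W(a, j) = -2 + sqrt(-17/4 + 4/(-3)) = -2 + sqrt(-17/4 + 4*(-1/3)) = -2 + sqrt(-17/4 - 4/3) = -2 + sqrt(-67/12) = -2 + I*sqrt(201)/6)
(W(-16, 10) + 283) + 213 = ((-2 + I*sqrt(201)/6) + 283) + 213 = (281 + I*sqrt(201)/6) + 213 = 494 + I*sqrt(201)/6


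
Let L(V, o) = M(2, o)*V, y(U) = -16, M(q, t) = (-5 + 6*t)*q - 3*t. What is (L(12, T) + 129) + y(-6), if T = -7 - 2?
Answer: -979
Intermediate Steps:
M(q, t) = -3*t + q*(-5 + 6*t) (M(q, t) = q*(-5 + 6*t) - 3*t = -3*t + q*(-5 + 6*t))
T = -9
L(V, o) = V*(-10 + 9*o) (L(V, o) = (-5*2 - 3*o + 6*2*o)*V = (-10 - 3*o + 12*o)*V = (-10 + 9*o)*V = V*(-10 + 9*o))
(L(12, T) + 129) + y(-6) = (12*(-10 + 9*(-9)) + 129) - 16 = (12*(-10 - 81) + 129) - 16 = (12*(-91) + 129) - 16 = (-1092 + 129) - 16 = -963 - 16 = -979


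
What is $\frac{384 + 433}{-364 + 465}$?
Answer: $\frac{817}{101} \approx 8.0891$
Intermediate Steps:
$\frac{384 + 433}{-364 + 465} = \frac{817}{101}$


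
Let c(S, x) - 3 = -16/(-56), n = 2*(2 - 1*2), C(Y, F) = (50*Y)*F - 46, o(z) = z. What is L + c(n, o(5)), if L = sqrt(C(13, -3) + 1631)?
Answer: 23/7 + I*sqrt(365) ≈ 3.2857 + 19.105*I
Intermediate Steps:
C(Y, F) = -46 + 50*F*Y (C(Y, F) = 50*F*Y - 46 = -46 + 50*F*Y)
n = 0 (n = 2*(2 - 2) = 2*0 = 0)
c(S, x) = 23/7 (c(S, x) = 3 - 16/(-56) = 3 - 16*(-1/56) = 3 + 2/7 = 23/7)
L = I*sqrt(365) (L = sqrt((-46 + 50*(-3)*13) + 1631) = sqrt((-46 - 1950) + 1631) = sqrt(-1996 + 1631) = sqrt(-365) = I*sqrt(365) ≈ 19.105*I)
L + c(n, o(5)) = I*sqrt(365) + 23/7 = 23/7 + I*sqrt(365)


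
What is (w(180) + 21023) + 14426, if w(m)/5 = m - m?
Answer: 35449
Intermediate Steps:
w(m) = 0 (w(m) = 5*(m - m) = 5*0 = 0)
(w(180) + 21023) + 14426 = (0 + 21023) + 14426 = 21023 + 14426 = 35449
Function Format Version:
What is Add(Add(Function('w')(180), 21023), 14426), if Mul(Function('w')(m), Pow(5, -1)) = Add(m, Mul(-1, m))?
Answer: 35449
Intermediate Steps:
Function('w')(m) = 0 (Function('w')(m) = Mul(5, Add(m, Mul(-1, m))) = Mul(5, 0) = 0)
Add(Add(Function('w')(180), 21023), 14426) = Add(Add(0, 21023), 14426) = Add(21023, 14426) = 35449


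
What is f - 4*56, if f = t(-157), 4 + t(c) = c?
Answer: -385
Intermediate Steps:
t(c) = -4 + c
f = -161 (f = -4 - 157 = -161)
f - 4*56 = -161 - 4*56 = -161 - 1*224 = -161 - 224 = -385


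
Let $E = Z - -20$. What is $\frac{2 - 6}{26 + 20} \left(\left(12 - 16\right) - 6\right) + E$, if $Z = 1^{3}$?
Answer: $\frac{503}{23} \approx 21.87$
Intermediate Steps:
$Z = 1$
$E = 21$ ($E = 1 - -20 = 1 + 20 = 21$)
$\frac{2 - 6}{26 + 20} \left(\left(12 - 16\right) - 6\right) + E = \frac{2 - 6}{26 + 20} \left(\left(12 - 16\right) - 6\right) + 21 = - \frac{4}{46} \left(-4 - 6\right) + 21 = \left(-4\right) \frac{1}{46} \left(-10\right) + 21 = \left(- \frac{2}{23}\right) \left(-10\right) + 21 = \frac{20}{23} + 21 = \frac{503}{23}$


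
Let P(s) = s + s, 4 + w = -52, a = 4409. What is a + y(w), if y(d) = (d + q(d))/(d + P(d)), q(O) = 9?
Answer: 740759/168 ≈ 4409.3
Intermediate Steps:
w = -56 (w = -4 - 52 = -56)
P(s) = 2*s
y(d) = (9 + d)/(3*d) (y(d) = (d + 9)/(d + 2*d) = (9 + d)/((3*d)) = (9 + d)*(1/(3*d)) = (9 + d)/(3*d))
a + y(w) = 4409 + (1/3)*(9 - 56)/(-56) = 4409 + (1/3)*(-1/56)*(-47) = 4409 + 47/168 = 740759/168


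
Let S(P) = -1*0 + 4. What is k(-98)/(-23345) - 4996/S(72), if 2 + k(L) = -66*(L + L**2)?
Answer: -28530507/23345 ≈ -1222.1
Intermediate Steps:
k(L) = -2 - 66*L - 66*L**2 (k(L) = -2 - 66*(L + L**2) = -2 + (-66*L - 66*L**2) = -2 - 66*L - 66*L**2)
S(P) = 4 (S(P) = 0 + 4 = 4)
k(-98)/(-23345) - 4996/S(72) = (-2 - 66*(-98) - 66*(-98)**2)/(-23345) - 4996/4 = (-2 + 6468 - 66*9604)*(-1/23345) - 4996*1/4 = (-2 + 6468 - 633864)*(-1/23345) - 1249 = -627398*(-1/23345) - 1249 = 627398/23345 - 1249 = -28530507/23345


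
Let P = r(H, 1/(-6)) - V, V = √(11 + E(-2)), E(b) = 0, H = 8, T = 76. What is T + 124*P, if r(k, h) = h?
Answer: 166/3 - 124*√11 ≈ -355.93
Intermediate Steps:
V = √11 (V = √(11 + 0) = √11 ≈ 3.3166)
P = -⅙ - √11 (P = 1/(-6) - √11 = 1*(-⅙) - √11 = -⅙ - √11 ≈ -3.4833)
T + 124*P = 76 + 124*(-⅙ - √11) = 76 + (-62/3 - 124*√11) = 166/3 - 124*√11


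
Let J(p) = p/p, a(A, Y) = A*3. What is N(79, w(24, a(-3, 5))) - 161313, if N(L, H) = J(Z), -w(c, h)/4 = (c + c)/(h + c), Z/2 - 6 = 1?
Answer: -161312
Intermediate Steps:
a(A, Y) = 3*A
Z = 14 (Z = 12 + 2*1 = 12 + 2 = 14)
w(c, h) = -8*c/(c + h) (w(c, h) = -4*(c + c)/(h + c) = -4*2*c/(c + h) = -8*c/(c + h))
J(p) = 1
N(L, H) = 1
N(79, w(24, a(-3, 5))) - 161313 = 1 - 161313 = -161312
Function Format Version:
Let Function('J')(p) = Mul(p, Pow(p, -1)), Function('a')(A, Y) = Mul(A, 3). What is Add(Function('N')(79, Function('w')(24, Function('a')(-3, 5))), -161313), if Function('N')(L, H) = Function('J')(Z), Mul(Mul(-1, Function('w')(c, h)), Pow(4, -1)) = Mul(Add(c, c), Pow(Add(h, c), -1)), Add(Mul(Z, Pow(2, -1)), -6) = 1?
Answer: -161312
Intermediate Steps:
Function('a')(A, Y) = Mul(3, A)
Z = 14 (Z = Add(12, Mul(2, 1)) = Add(12, 2) = 14)
Function('w')(c, h) = Mul(-8, c, Pow(Add(c, h), -1)) (Function('w')(c, h) = Mul(-4, Mul(Add(c, c), Pow(Add(h, c), -1))) = Mul(-4, Mul(Mul(2, c), Pow(Add(c, h), -1))) = Mul(-4, Mul(2, c, Pow(Add(c, h), -1))) = Mul(-8, c, Pow(Add(c, h), -1)))
Function('J')(p) = 1
Function('N')(L, H) = 1
Add(Function('N')(79, Function('w')(24, Function('a')(-3, 5))), -161313) = Add(1, -161313) = -161312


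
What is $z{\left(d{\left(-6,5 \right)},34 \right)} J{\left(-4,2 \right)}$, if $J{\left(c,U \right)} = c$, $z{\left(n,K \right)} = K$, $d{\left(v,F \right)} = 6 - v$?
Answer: $-136$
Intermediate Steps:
$z{\left(d{\left(-6,5 \right)},34 \right)} J{\left(-4,2 \right)} = 34 \left(-4\right) = -136$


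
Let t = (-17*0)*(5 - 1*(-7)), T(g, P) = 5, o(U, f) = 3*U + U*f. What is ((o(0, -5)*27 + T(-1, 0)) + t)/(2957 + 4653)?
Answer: 1/1522 ≈ 0.00065703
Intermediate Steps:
t = 0 (t = 0*(5 + 7) = 0*12 = 0)
((o(0, -5)*27 + T(-1, 0)) + t)/(2957 + 4653) = (((0*(3 - 5))*27 + 5) + 0)/(2957 + 4653) = (((0*(-2))*27 + 5) + 0)/7610 = ((0*27 + 5) + 0)*(1/7610) = ((0 + 5) + 0)*(1/7610) = (5 + 0)*(1/7610) = 5*(1/7610) = 1/1522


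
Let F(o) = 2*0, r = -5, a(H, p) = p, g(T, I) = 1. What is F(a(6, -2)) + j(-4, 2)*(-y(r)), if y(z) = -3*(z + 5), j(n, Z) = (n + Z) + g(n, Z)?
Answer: 0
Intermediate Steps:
j(n, Z) = 1 + Z + n (j(n, Z) = (n + Z) + 1 = (Z + n) + 1 = 1 + Z + n)
F(o) = 0
y(z) = -15 - 3*z (y(z) = -3*(5 + z) = -15 - 3*z)
F(a(6, -2)) + j(-4, 2)*(-y(r)) = 0 + (1 + 2 - 4)*(-(-15 - 3*(-5))) = 0 - (-1)*(-15 + 15) = 0 - (-1)*0 = 0 - 1*0 = 0 + 0 = 0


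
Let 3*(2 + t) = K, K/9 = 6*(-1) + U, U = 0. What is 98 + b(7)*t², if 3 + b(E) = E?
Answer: 1698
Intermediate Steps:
b(E) = -3 + E
K = -54 (K = 9*(6*(-1) + 0) = 9*(-6 + 0) = 9*(-6) = -54)
t = -20 (t = -2 + (⅓)*(-54) = -2 - 18 = -20)
98 + b(7)*t² = 98 + (-3 + 7)*(-20)² = 98 + 4*400 = 98 + 1600 = 1698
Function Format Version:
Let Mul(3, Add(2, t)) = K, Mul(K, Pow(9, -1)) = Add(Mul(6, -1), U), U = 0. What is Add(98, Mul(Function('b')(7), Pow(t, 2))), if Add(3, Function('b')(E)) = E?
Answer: 1698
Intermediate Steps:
Function('b')(E) = Add(-3, E)
K = -54 (K = Mul(9, Add(Mul(6, -1), 0)) = Mul(9, Add(-6, 0)) = Mul(9, -6) = -54)
t = -20 (t = Add(-2, Mul(Rational(1, 3), -54)) = Add(-2, -18) = -20)
Add(98, Mul(Function('b')(7), Pow(t, 2))) = Add(98, Mul(Add(-3, 7), Pow(-20, 2))) = Add(98, Mul(4, 400)) = Add(98, 1600) = 1698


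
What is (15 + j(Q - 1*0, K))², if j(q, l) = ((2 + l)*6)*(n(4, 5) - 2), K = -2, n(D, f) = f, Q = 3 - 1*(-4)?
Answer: 225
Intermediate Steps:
Q = 7 (Q = 3 + 4 = 7)
j(q, l) = 36 + 18*l (j(q, l) = ((2 + l)*6)*(5 - 2) = (12 + 6*l)*3 = 36 + 18*l)
(15 + j(Q - 1*0, K))² = (15 + (36 + 18*(-2)))² = (15 + (36 - 36))² = (15 + 0)² = 15² = 225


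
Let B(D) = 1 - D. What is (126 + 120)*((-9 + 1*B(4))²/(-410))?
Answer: -432/5 ≈ -86.400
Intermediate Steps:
(126 + 120)*((-9 + 1*B(4))²/(-410)) = (126 + 120)*((-9 + 1*(1 - 1*4))²/(-410)) = 246*((-9 + 1*(1 - 4))²*(-1/410)) = 246*((-9 + 1*(-3))²*(-1/410)) = 246*((-9 - 3)²*(-1/410)) = 246*((-12)²*(-1/410)) = 246*(144*(-1/410)) = 246*(-72/205) = -432/5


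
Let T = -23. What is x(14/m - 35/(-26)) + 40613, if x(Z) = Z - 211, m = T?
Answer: 24160837/598 ≈ 40403.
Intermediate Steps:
m = -23
x(Z) = -211 + Z
x(14/m - 35/(-26)) + 40613 = (-211 + (14/(-23) - 35/(-26))) + 40613 = (-211 + (14*(-1/23) - 35*(-1/26))) + 40613 = (-211 + (-14/23 + 35/26)) + 40613 = (-211 + 441/598) + 40613 = -125737/598 + 40613 = 24160837/598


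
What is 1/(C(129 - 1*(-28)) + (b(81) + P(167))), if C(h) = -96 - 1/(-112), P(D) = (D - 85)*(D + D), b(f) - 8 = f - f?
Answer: 112/3057601 ≈ 3.6630e-5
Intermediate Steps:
b(f) = 8 (b(f) = 8 + (f - f) = 8 + 0 = 8)
P(D) = 2*D*(-85 + D) (P(D) = (-85 + D)*(2*D) = 2*D*(-85 + D))
C(h) = -10751/112 (C(h) = -96 - 1*(-1/112) = -96 + 1/112 = -10751/112)
1/(C(129 - 1*(-28)) + (b(81) + P(167))) = 1/(-10751/112 + (8 + 2*167*(-85 + 167))) = 1/(-10751/112 + (8 + 2*167*82)) = 1/(-10751/112 + (8 + 27388)) = 1/(-10751/112 + 27396) = 1/(3057601/112) = 112/3057601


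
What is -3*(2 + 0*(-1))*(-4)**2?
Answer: -96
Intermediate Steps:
-3*(2 + 0*(-1))*(-4)**2 = -3*(2 + 0)*16 = -3*2*16 = -6*16 = -96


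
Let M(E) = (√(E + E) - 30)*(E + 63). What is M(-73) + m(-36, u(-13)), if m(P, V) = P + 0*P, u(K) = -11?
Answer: 264 - 10*I*√146 ≈ 264.0 - 120.83*I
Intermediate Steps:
m(P, V) = P (m(P, V) = P + 0 = P)
M(E) = (-30 + √2*√E)*(63 + E) (M(E) = (√(2*E) - 30)*(63 + E) = (√2*√E - 30)*(63 + E) = (-30 + √2*√E)*(63 + E))
M(-73) + m(-36, u(-13)) = (-1890 - 30*(-73) + √2*(-73)^(3/2) + 63*√2*√(-73)) - 36 = (-1890 + 2190 + √2*(-73*I*√73) + 63*√2*(I*√73)) - 36 = (-1890 + 2190 - 73*I*√146 + 63*I*√146) - 36 = (300 - 10*I*√146) - 36 = 264 - 10*I*√146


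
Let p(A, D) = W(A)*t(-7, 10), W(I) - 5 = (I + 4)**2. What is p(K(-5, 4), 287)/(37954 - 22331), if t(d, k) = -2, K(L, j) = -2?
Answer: -18/15623 ≈ -0.0011521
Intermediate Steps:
W(I) = 5 + (4 + I)**2 (W(I) = 5 + (I + 4)**2 = 5 + (4 + I)**2)
p(A, D) = -10 - 2*(4 + A)**2 (p(A, D) = (5 + (4 + A)**2)*(-2) = -10 - 2*(4 + A)**2)
p(K(-5, 4), 287)/(37954 - 22331) = (-10 - 2*(4 - 2)**2)/(37954 - 22331) = (-10 - 2*2**2)/15623 = (-10 - 2*4)*(1/15623) = (-10 - 8)*(1/15623) = -18*1/15623 = -18/15623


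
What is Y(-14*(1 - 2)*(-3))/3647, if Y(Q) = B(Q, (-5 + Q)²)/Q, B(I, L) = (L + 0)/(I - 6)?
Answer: 2209/7352352 ≈ 0.00030045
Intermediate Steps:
B(I, L) = L/(-6 + I)
Y(Q) = (-5 + Q)²/(Q*(-6 + Q)) (Y(Q) = ((-5 + Q)²/(-6 + Q))/Q = (-5 + Q)²/(Q*(-6 + Q)))
Y(-14*(1 - 2)*(-3))/3647 = ((-5 - 14*(1 - 2)*(-3))²/(((-14*(1 - 2)*(-3)))*(-6 - 14*(1 - 2)*(-3))))/3647 = ((-5 - (-14)*(-3))²/(((-(-14)*(-3)))*(-6 - (-14)*(-3))))*(1/3647) = ((-5 - 14*3)²/(((-14*3))*(-6 - 14*3)))*(1/3647) = ((-5 - 42)²/((-42)*(-6 - 42)))*(1/3647) = -1/42*(-47)²/(-48)*(1/3647) = -1/42*(-1/48)*2209*(1/3647) = (2209/2016)*(1/3647) = 2209/7352352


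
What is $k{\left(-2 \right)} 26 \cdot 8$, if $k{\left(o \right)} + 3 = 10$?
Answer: $1456$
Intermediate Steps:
$k{\left(o \right)} = 7$ ($k{\left(o \right)} = -3 + 10 = 7$)
$k{\left(-2 \right)} 26 \cdot 8 = 7 \cdot 26 \cdot 8 = 182 \cdot 8 = 1456$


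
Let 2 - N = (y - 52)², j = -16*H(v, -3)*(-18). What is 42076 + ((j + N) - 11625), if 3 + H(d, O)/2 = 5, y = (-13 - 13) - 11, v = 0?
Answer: 23684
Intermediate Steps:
y = -37 (y = -26 - 11 = -37)
H(d, O) = 4 (H(d, O) = -6 + 2*5 = -6 + 10 = 4)
j = 1152 (j = -16*4*(-18) = -64*(-18) = 1152)
N = -7919 (N = 2 - (-37 - 52)² = 2 - 1*(-89)² = 2 - 1*7921 = 2 - 7921 = -7919)
42076 + ((j + N) - 11625) = 42076 + ((1152 - 7919) - 11625) = 42076 + (-6767 - 11625) = 42076 - 18392 = 23684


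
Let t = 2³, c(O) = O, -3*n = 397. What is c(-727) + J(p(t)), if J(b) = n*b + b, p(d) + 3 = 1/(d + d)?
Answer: -8189/24 ≈ -341.21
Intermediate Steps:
n = -397/3 (n = -⅓*397 = -397/3 ≈ -132.33)
t = 8
p(d) = -3 + 1/(2*d) (p(d) = -3 + 1/(d + d) = -3 + 1/(2*d))
J(b) = -394*b/3 (J(b) = -397*b/3 + b = -394*b/3)
c(-727) + J(p(t)) = -727 - 394*(-3 + (½)/8)/3 = -727 - 394*(-3 + (½)*(⅛))/3 = -727 - 394*(-3 + 1/16)/3 = -727 - 394/3*(-47/16) = -727 + 9259/24 = -8189/24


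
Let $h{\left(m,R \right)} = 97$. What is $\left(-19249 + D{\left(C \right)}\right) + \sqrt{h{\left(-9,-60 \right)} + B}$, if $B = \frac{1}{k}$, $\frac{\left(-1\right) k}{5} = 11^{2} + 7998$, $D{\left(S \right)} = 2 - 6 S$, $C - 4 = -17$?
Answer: $-19169 + \frac{\sqrt{159851499830}}{40595} \approx -19159.0$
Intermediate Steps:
$C = -13$ ($C = 4 - 17 = -13$)
$k = -40595$ ($k = - 5 \left(11^{2} + 7998\right) = - 5 \left(121 + 7998\right) = \left(-5\right) 8119 = -40595$)
$B = - \frac{1}{40595}$ ($B = \frac{1}{-40595} = - \frac{1}{40595} \approx -2.4634 \cdot 10^{-5}$)
$\left(-19249 + D{\left(C \right)}\right) + \sqrt{h{\left(-9,-60 \right)} + B} = \left(-19249 + \left(2 - -78\right)\right) + \sqrt{97 - \frac{1}{40595}} = \left(-19249 + \left(2 + 78\right)\right) + \sqrt{\frac{3937714}{40595}} = \left(-19249 + 80\right) + \frac{\sqrt{159851499830}}{40595} = -19169 + \frac{\sqrt{159851499830}}{40595}$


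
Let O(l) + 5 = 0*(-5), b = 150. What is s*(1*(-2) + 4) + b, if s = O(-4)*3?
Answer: 120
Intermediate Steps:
O(l) = -5 (O(l) = -5 + 0*(-5) = -5 + 0 = -5)
s = -15 (s = -5*3 = -15)
s*(1*(-2) + 4) + b = -15*(1*(-2) + 4) + 150 = -15*(-2 + 4) + 150 = -15*2 + 150 = -30 + 150 = 120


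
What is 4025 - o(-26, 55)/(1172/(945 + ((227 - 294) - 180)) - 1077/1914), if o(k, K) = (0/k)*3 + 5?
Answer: 999409115/248577 ≈ 4020.5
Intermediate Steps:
o(k, K) = 5 (o(k, K) = 0*3 + 5 = 0 + 5 = 5)
4025 - o(-26, 55)/(1172/(945 + ((227 - 294) - 180)) - 1077/1914) = 4025 - 5/(1172/(945 + ((227 - 294) - 180)) - 1077/1914) = 4025 - 5/(1172/(945 + (-67 - 180)) - 1077*1/1914) = 4025 - 5/(1172/(945 - 247) - 359/638) = 4025 - 5/(1172/698 - 359/638) = 4025 - 5/(1172*(1/698) - 359/638) = 4025 - 5/(586/349 - 359/638) = 4025 - 5/248577/222662 = 4025 - 5*222662/248577 = 4025 - 1*1113310/248577 = 4025 - 1113310/248577 = 999409115/248577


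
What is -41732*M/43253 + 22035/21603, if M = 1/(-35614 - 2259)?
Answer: 12032298294937/11796108377669 ≈ 1.0200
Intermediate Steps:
M = -1/37873 (M = 1/(-37873) = -1/37873 ≈ -2.6404e-5)
-41732*M/43253 + 22035/21603 = -41732/(43253/(-1/37873)) + 22035/21603 = -41732/(43253*(-37873)) + 22035*(1/21603) = -41732/(-1638120869) + 7345/7201 = -41732*(-1/1638120869) + 7345/7201 = 41732/1638120869 + 7345/7201 = 12032298294937/11796108377669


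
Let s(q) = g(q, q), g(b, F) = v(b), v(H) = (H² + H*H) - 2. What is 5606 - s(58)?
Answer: -1120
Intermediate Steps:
v(H) = -2 + 2*H² (v(H) = (H² + H²) - 2 = 2*H² - 2 = -2 + 2*H²)
g(b, F) = -2 + 2*b²
s(q) = -2 + 2*q²
5606 - s(58) = 5606 - (-2 + 2*58²) = 5606 - (-2 + 2*3364) = 5606 - (-2 + 6728) = 5606 - 1*6726 = 5606 - 6726 = -1120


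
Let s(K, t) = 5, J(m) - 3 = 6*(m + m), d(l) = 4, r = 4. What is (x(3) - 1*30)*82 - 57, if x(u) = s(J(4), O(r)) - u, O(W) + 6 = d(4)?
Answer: -2353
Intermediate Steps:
J(m) = 3 + 12*m (J(m) = 3 + 6*(m + m) = 3 + 6*(2*m) = 3 + 12*m)
O(W) = -2 (O(W) = -6 + 4 = -2)
x(u) = 5 - u
(x(3) - 1*30)*82 - 57 = ((5 - 1*3) - 1*30)*82 - 57 = ((5 - 3) - 30)*82 - 57 = (2 - 30)*82 - 57 = -28*82 - 57 = -2296 - 57 = -2353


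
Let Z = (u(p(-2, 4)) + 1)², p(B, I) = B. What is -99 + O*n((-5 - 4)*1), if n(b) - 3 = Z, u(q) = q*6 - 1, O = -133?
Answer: -19650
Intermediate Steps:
u(q) = -1 + 6*q (u(q) = 6*q - 1 = -1 + 6*q)
Z = 144 (Z = ((-1 + 6*(-2)) + 1)² = ((-1 - 12) + 1)² = (-13 + 1)² = (-12)² = 144)
n(b) = 147 (n(b) = 3 + 144 = 147)
-99 + O*n((-5 - 4)*1) = -99 - 133*147 = -99 - 19551 = -19650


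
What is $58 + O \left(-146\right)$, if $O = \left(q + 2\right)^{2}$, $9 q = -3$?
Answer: $- \frac{3128}{9} \approx -347.56$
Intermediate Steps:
$q = - \frac{1}{3}$ ($q = \frac{1}{9} \left(-3\right) = - \frac{1}{3} \approx -0.33333$)
$O = \frac{25}{9}$ ($O = \left(- \frac{1}{3} + 2\right)^{2} = \left(\frac{5}{3}\right)^{2} = \frac{25}{9} \approx 2.7778$)
$58 + O \left(-146\right) = 58 + \frac{25}{9} \left(-146\right) = 58 - \frac{3650}{9} = - \frac{3128}{9}$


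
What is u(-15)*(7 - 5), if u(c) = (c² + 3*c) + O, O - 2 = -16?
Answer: 332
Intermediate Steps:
O = -14 (O = 2 - 16 = -14)
u(c) = -14 + c² + 3*c (u(c) = (c² + 3*c) - 14 = -14 + c² + 3*c)
u(-15)*(7 - 5) = (-14 + (-15)² + 3*(-15))*(7 - 5) = (-14 + 225 - 45)*2 = 166*2 = 332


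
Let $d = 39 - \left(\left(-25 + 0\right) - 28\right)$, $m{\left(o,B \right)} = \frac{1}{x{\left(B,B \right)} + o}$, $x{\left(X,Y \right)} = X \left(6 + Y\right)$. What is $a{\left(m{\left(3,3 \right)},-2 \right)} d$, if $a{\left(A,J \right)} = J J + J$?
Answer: $184$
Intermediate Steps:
$m{\left(o,B \right)} = \frac{1}{o + B \left(6 + B\right)}$ ($m{\left(o,B \right)} = \frac{1}{B \left(6 + B\right) + o} = \frac{1}{o + B \left(6 + B\right)}$)
$a{\left(A,J \right)} = J + J^{2}$ ($a{\left(A,J \right)} = J^{2} + J = J + J^{2}$)
$d = 92$ ($d = 39 - \left(-25 - 28\right) = 39 - -53 = 39 + 53 = 92$)
$a{\left(m{\left(3,3 \right)},-2 \right)} d = - 2 \left(1 - 2\right) 92 = \left(-2\right) \left(-1\right) 92 = 2 \cdot 92 = 184$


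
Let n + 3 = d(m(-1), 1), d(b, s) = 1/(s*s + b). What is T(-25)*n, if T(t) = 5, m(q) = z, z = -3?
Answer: -35/2 ≈ -17.500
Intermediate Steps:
m(q) = -3
d(b, s) = 1/(b + s²) (d(b, s) = 1/(s² + b) = 1/(b + s²))
n = -7/2 (n = -3 + 1/(-3 + 1²) = -3 + 1/(-3 + 1) = -3 + 1/(-2) = -3 - ½ = -7/2 ≈ -3.5000)
T(-25)*n = 5*(-7/2) = -35/2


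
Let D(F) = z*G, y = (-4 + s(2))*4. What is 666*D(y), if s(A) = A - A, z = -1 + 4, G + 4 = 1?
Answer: -5994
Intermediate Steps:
G = -3 (G = -4 + 1 = -3)
z = 3
s(A) = 0
y = -16 (y = (-4 + 0)*4 = -4*4 = -16)
D(F) = -9 (D(F) = 3*(-3) = -9)
666*D(y) = 666*(-9) = -5994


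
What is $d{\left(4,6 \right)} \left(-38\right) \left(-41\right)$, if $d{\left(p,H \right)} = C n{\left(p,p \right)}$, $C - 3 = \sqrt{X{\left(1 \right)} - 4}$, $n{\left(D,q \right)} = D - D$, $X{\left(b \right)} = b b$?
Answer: $0$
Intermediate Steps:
$X{\left(b \right)} = b^{2}$
$n{\left(D,q \right)} = 0$
$C = 3 + i \sqrt{3}$ ($C = 3 + \sqrt{1^{2} - 4} = 3 + \sqrt{1 - 4} = 3 + \sqrt{-3} = 3 + i \sqrt{3} \approx 3.0 + 1.732 i$)
$d{\left(p,H \right)} = 0$ ($d{\left(p,H \right)} = \left(3 + i \sqrt{3}\right) 0 = 0$)
$d{\left(4,6 \right)} \left(-38\right) \left(-41\right) = 0 \left(-38\right) \left(-41\right) = 0 \left(-41\right) = 0$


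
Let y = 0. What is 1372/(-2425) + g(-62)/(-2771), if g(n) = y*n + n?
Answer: -3651462/6719675 ≈ -0.54340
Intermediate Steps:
g(n) = n (g(n) = 0*n + n = 0 + n = n)
1372/(-2425) + g(-62)/(-2771) = 1372/(-2425) - 62/(-2771) = 1372*(-1/2425) - 62*(-1/2771) = -1372/2425 + 62/2771 = -3651462/6719675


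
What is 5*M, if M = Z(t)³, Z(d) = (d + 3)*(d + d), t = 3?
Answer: 233280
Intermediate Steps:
Z(d) = 2*d*(3 + d) (Z(d) = (3 + d)*(2*d) = 2*d*(3 + d))
M = 46656 (M = (2*3*(3 + 3))³ = (2*3*6)³ = 36³ = 46656)
5*M = 5*46656 = 233280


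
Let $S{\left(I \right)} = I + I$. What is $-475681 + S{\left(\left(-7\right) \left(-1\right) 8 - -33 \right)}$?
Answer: $-475503$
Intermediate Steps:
$S{\left(I \right)} = 2 I$
$-475681 + S{\left(\left(-7\right) \left(-1\right) 8 - -33 \right)} = -475681 + 2 \left(\left(-7\right) \left(-1\right) 8 - -33\right) = -475681 + 2 \left(7 \cdot 8 + 33\right) = -475681 + 2 \left(56 + 33\right) = -475681 + 2 \cdot 89 = -475681 + 178 = -475503$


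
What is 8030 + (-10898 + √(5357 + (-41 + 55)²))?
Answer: -2868 + 3*√617 ≈ -2793.5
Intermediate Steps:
8030 + (-10898 + √(5357 + (-41 + 55)²)) = 8030 + (-10898 + √(5357 + 14²)) = 8030 + (-10898 + √(5357 + 196)) = 8030 + (-10898 + √5553) = 8030 + (-10898 + 3*√617) = -2868 + 3*√617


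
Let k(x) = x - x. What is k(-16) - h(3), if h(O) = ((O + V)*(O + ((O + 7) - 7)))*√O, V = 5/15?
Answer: -20*√3 ≈ -34.641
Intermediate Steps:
k(x) = 0
V = ⅓ (V = 5*(1/15) = ⅓ ≈ 0.33333)
h(O) = 2*O^(3/2)*(⅓ + O) (h(O) = ((O + ⅓)*(O + ((O + 7) - 7)))*√O = ((⅓ + O)*(O + ((7 + O) - 7)))*√O = ((⅓ + O)*(O + O))*√O = ((⅓ + O)*(2*O))*√O = (2*O*(⅓ + O))*√O = 2*O^(3/2)*(⅓ + O))
k(-16) - h(3) = 0 - 3^(3/2)*(⅔ + 2*3) = 0 - 3*√3*(⅔ + 6) = 0 - 3*√3*20/3 = 0 - 20*√3 = -20*√3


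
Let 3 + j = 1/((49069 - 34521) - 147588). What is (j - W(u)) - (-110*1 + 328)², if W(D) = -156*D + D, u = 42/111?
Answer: -233662010197/4922480 ≈ -47468.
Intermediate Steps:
j = -399121/133040 (j = -3 + 1/((49069 - 34521) - 147588) = -3 + 1/(14548 - 147588) = -3 + 1/(-133040) = -3 - 1/133040 = -399121/133040 ≈ -3.0000)
u = 14/37 (u = 42*(1/111) = 14/37 ≈ 0.37838)
W(D) = -155*D
(j - W(u)) - (-110*1 + 328)² = (-399121/133040 - (-155)*14/37) - (-110*1 + 328)² = (-399121/133040 - 1*(-2170/37)) - (-110 + 328)² = (-399121/133040 + 2170/37) - 1*218² = 273929323/4922480 - 1*47524 = 273929323/4922480 - 47524 = -233662010197/4922480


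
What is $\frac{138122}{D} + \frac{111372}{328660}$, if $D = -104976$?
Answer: $- \frac{4212973681}{4312676520} \approx -0.97688$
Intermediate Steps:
$\frac{138122}{D} + \frac{111372}{328660} = \frac{138122}{-104976} + \frac{111372}{328660} = 138122 \left(- \frac{1}{104976}\right) + 111372 \cdot \frac{1}{328660} = - \frac{69061}{52488} + \frac{27843}{82165} = - \frac{4212973681}{4312676520}$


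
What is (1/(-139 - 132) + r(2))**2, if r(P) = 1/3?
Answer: 71824/660969 ≈ 0.10866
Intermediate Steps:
r(P) = 1/3
(1/(-139 - 132) + r(2))**2 = (1/(-139 - 132) + 1/3)**2 = (1/(-271) + 1/3)**2 = (-1/271 + 1/3)**2 = (268/813)**2 = 71824/660969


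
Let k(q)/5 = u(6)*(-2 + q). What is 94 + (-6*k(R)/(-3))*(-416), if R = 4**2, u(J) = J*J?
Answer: -2096546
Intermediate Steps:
u(J) = J**2
R = 16
k(q) = -360 + 180*q (k(q) = 5*(6**2*(-2 + q)) = 5*(36*(-2 + q)) = 5*(-72 + 36*q) = -360 + 180*q)
94 + (-6*k(R)/(-3))*(-416) = 94 + (-6*(-360 + 180*16)/(-3))*(-416) = 94 + (-6*(-360 + 2880)*(-1/3))*(-416) = 94 + (-6*2520*(-1/3))*(-416) = 94 - 15120*(-1/3)*(-416) = 94 + 5040*(-416) = 94 - 2096640 = -2096546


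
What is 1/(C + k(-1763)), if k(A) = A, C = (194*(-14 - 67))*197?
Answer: -1/3097421 ≈ -3.2285e-7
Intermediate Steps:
C = -3095658 (C = (194*(-81))*197 = -15714*197 = -3095658)
1/(C + k(-1763)) = 1/(-3095658 - 1763) = 1/(-3097421) = -1/3097421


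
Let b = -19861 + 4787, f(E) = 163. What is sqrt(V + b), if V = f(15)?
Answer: I*sqrt(14911) ≈ 122.11*I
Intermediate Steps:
b = -15074
V = 163
sqrt(V + b) = sqrt(163 - 15074) = sqrt(-14911) = I*sqrt(14911)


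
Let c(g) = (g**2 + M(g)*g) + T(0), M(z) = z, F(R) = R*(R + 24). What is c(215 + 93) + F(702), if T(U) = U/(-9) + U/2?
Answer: 699380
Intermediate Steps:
F(R) = R*(24 + R)
T(U) = 7*U/18 (T(U) = U*(-1/9) + U*(1/2) = -U/9 + U/2 = 7*U/18)
c(g) = 2*g**2 (c(g) = (g**2 + g*g) + (7/18)*0 = (g**2 + g**2) + 0 = 2*g**2 + 0 = 2*g**2)
c(215 + 93) + F(702) = 2*(215 + 93)**2 + 702*(24 + 702) = 2*308**2 + 702*726 = 2*94864 + 509652 = 189728 + 509652 = 699380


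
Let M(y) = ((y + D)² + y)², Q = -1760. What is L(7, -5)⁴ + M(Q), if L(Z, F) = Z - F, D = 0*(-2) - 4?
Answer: 9671701944832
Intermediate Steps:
D = -4 (D = 0 - 4 = -4)
M(y) = (y + (-4 + y)²)² (M(y) = ((y - 4)² + y)² = ((-4 + y)² + y)² = (y + (-4 + y)²)²)
L(7, -5)⁴ + M(Q) = (7 - 1*(-5))⁴ + (-1760 + (-4 - 1760)²)² = (7 + 5)⁴ + (-1760 + (-1764)²)² = 12⁴ + (-1760 + 3111696)² = 20736 + 3109936² = 20736 + 9671701924096 = 9671701944832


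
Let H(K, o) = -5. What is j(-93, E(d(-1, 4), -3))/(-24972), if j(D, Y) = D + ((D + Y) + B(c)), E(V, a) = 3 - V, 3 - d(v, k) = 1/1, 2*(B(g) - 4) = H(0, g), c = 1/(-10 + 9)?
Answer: 367/49944 ≈ 0.0073482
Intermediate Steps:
c = -1 (c = 1/(-1) = -1)
B(g) = 3/2 (B(g) = 4 + (½)*(-5) = 4 - 5/2 = 3/2)
d(v, k) = 2 (d(v, k) = 3 - 1/1 = 3 - 1*1 = 3 - 1 = 2)
j(D, Y) = 3/2 + Y + 2*D (j(D, Y) = D + ((D + Y) + 3/2) = D + (3/2 + D + Y) = 3/2 + Y + 2*D)
j(-93, E(d(-1, 4), -3))/(-24972) = (3/2 + (3 - 1*2) + 2*(-93))/(-24972) = (3/2 + (3 - 2) - 186)*(-1/24972) = (3/2 + 1 - 186)*(-1/24972) = -367/2*(-1/24972) = 367/49944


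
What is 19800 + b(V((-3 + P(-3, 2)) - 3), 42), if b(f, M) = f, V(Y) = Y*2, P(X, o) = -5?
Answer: 19778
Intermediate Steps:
V(Y) = 2*Y
19800 + b(V((-3 + P(-3, 2)) - 3), 42) = 19800 + 2*((-3 - 5) - 3) = 19800 + 2*(-8 - 3) = 19800 + 2*(-11) = 19800 - 22 = 19778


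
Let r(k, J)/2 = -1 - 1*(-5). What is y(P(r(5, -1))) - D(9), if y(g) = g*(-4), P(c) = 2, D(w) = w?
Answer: -17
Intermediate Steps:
r(k, J) = 8 (r(k, J) = 2*(-1 - 1*(-5)) = 2*(-1 + 5) = 2*4 = 8)
y(g) = -4*g
y(P(r(5, -1))) - D(9) = -4*2 - 1*9 = -8 - 9 = -17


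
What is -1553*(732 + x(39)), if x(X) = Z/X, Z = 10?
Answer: -44350574/39 ≈ -1.1372e+6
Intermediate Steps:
x(X) = 10/X
-1553*(732 + x(39)) = -1553*(732 + 10/39) = -1553*28558/39 = -44350574/39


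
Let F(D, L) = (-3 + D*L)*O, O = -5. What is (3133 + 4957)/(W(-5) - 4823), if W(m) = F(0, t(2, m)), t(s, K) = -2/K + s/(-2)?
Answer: -4045/2404 ≈ -1.6826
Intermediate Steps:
t(s, K) = -2/K - s/2 (t(s, K) = -2/K + s*(-½) = -2/K - s/2)
F(D, L) = 15 - 5*D*L (F(D, L) = (-3 + D*L)*(-5) = 15 - 5*D*L)
W(m) = 15 (W(m) = 15 - 5*0*(-2/m - ½*2) = 15 - 5*0*(-2/m - 1) = 15 - 5*0*(-1 - 2/m) = 15 + 0 = 15)
(3133 + 4957)/(W(-5) - 4823) = (3133 + 4957)/(15 - 4823) = 8090/(-4808) = 8090*(-1/4808) = -4045/2404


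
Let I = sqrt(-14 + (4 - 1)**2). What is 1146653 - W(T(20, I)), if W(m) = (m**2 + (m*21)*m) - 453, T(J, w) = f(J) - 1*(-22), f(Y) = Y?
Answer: 1108298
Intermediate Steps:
I = I*sqrt(5) (I = sqrt(-14 + 3**2) = sqrt(-14 + 9) = sqrt(-5) = I*sqrt(5) ≈ 2.2361*I)
T(J, w) = 22 + J (T(J, w) = J - 1*(-22) = J + 22 = 22 + J)
W(m) = -453 + 22*m**2 (W(m) = (m**2 + (21*m)*m) - 453 = (m**2 + 21*m**2) - 453 = 22*m**2 - 453 = -453 + 22*m**2)
1146653 - W(T(20, I)) = 1146653 - (-453 + 22*(22 + 20)**2) = 1146653 - (-453 + 22*42**2) = 1146653 - (-453 + 22*1764) = 1146653 - (-453 + 38808) = 1146653 - 1*38355 = 1146653 - 38355 = 1108298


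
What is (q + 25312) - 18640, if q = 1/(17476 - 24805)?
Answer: 48899087/7329 ≈ 6672.0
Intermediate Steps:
q = -1/7329 (q = 1/(-7329) = -1/7329 ≈ -0.00013644)
(q + 25312) - 18640 = (-1/7329 + 25312) - 18640 = 185511647/7329 - 18640 = 48899087/7329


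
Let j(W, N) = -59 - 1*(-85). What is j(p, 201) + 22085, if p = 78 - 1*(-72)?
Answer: 22111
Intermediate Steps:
p = 150 (p = 78 + 72 = 150)
j(W, N) = 26 (j(W, N) = -59 + 85 = 26)
j(p, 201) + 22085 = 26 + 22085 = 22111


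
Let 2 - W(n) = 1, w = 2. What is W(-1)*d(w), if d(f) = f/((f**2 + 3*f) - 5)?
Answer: 2/5 ≈ 0.40000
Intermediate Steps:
W(n) = 1 (W(n) = 2 - 1*1 = 2 - 1 = 1)
d(f) = f/(-5 + f**2 + 3*f)
W(-1)*d(w) = 1*(2/(-5 + 2**2 + 3*2)) = 1*(2/(-5 + 4 + 6)) = 1*(2/5) = 2/5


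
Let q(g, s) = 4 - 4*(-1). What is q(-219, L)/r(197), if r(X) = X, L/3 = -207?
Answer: 8/197 ≈ 0.040609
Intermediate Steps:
L = -621 (L = 3*(-207) = -621)
q(g, s) = 8 (q(g, s) = 4 + 4 = 8)
q(-219, L)/r(197) = 8/197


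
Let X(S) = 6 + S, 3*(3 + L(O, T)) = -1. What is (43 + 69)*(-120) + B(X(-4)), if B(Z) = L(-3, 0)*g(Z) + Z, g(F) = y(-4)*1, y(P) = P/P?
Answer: -40324/3 ≈ -13441.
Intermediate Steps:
L(O, T) = -10/3 (L(O, T) = -3 + (1/3)*(-1) = -3 - 1/3 = -10/3)
y(P) = 1
g(F) = 1 (g(F) = 1*1 = 1)
B(Z) = -10/3 + Z (B(Z) = -10/3*1 + Z = -10/3 + Z)
(43 + 69)*(-120) + B(X(-4)) = (43 + 69)*(-120) + (-10/3 + (6 - 4)) = 112*(-120) + (-10/3 + 2) = -13440 - 4/3 = -40324/3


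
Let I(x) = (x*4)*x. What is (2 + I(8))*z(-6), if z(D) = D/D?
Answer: 258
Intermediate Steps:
z(D) = 1
I(x) = 4*x² (I(x) = (4*x)*x = 4*x²)
(2 + I(8))*z(-6) = (2 + 4*8²)*1 = (2 + 4*64)*1 = (2 + 256)*1 = 258*1 = 258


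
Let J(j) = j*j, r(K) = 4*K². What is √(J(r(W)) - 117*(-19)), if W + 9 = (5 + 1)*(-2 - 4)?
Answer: 3*√7290247 ≈ 8100.1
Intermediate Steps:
W = -45 (W = -9 + (5 + 1)*(-2 - 4) = -9 + 6*(-6) = -9 - 36 = -45)
J(j) = j²
√(J(r(W)) - 117*(-19)) = √((4*(-45)²)² - 117*(-19)) = √((4*2025)² + 2223) = √(8100² + 2223) = √(65610000 + 2223) = √65612223 = 3*√7290247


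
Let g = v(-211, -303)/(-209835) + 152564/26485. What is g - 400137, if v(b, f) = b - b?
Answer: -10597475881/26485 ≈ -4.0013e+5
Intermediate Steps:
v(b, f) = 0
g = 152564/26485 (g = 0/(-209835) + 152564/26485 = 0*(-1/209835) + 152564*(1/26485) = 0 + 152564/26485 = 152564/26485 ≈ 5.7604)
g - 400137 = 152564/26485 - 400137 = -10597475881/26485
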